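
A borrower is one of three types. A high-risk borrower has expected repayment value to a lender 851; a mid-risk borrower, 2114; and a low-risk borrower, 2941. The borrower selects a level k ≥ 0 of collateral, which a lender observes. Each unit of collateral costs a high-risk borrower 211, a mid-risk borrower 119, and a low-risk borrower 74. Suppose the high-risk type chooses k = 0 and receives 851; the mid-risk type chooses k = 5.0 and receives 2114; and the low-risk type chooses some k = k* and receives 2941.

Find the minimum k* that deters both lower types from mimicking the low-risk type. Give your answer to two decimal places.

Mid-risk type (on-path payoff 2114 − 119×5.0 = 1519) won't mimic when 1519 ≥ 2941 − 119·k*, i.e. k* ≥ 11.95.
High-risk type (on-path payoff 851) won't mimic when 851 ≥ 2941 − 211·k*, i.e. k* ≥ 9.91.
Both must hold, so k* = max(9.91, 11.95) = 11.95. The mid-risk type's constraint binds.

11.95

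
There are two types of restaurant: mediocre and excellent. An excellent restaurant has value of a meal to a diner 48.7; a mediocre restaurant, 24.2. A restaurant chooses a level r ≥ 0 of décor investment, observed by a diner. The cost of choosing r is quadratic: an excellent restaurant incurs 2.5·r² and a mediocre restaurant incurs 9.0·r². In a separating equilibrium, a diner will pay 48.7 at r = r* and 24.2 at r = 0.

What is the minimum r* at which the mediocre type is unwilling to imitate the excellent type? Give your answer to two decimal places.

1.65

The mediocre type at r = 0 receives 24.2; imitating at r* yields 48.7 − 9.0·r*².
Indifference: 24.2 = 48.7 − 9.0·r*², so r*² = (48.7 − 24.2) / 9.0 ≈ 2.7222.
r* = √2.7222 ≈ 1.65.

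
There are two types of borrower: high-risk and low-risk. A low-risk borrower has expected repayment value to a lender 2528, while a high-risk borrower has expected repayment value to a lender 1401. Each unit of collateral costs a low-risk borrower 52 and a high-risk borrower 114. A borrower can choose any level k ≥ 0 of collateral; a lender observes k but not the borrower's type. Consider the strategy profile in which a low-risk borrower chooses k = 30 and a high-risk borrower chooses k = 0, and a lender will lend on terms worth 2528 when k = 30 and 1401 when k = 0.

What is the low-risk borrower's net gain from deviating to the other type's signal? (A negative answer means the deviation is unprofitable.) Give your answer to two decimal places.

Playing k = 30 the low-risk borrower receives 2528 − 52 × 30 = 968.
Deviating to k = 0 yields 1401 instead.
Gain from deviating: 1401 − 968 = 433.00.
The gain is positive, so the low-risk type's incentive-compatibility constraint is violated — this profile is not a separating equilibrium.

433.00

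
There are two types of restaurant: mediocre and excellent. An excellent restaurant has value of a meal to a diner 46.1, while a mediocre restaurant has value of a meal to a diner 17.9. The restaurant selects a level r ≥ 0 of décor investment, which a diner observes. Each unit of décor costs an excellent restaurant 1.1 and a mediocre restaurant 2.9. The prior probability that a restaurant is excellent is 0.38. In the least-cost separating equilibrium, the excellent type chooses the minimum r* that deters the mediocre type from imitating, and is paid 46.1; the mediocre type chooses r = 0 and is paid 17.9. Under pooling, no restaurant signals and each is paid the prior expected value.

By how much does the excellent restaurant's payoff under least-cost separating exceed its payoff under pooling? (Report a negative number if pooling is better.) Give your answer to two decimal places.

6.79

Least-cost separating signal: r* solves 17.9 = 46.1 − 2.9·r*, so r* = (46.1 − 17.9)/2.9 ≈ 9.7241.
Excellent type's separating payoff: 46.1 − 1.1 × r* = 46.1 − 1.1 × (46.1 − 17.9)/2.9 = 46.1 − 31.02/2.9 ≈ 35.4034.
Pooling payoff: 0.38 × 46.1 + 0.62 × 17.9 = 28.616.
Difference: 35.4034 − 28.616 = 6.7874, i.e. 6.79 to two decimal places.
The excellent type prefers to separate.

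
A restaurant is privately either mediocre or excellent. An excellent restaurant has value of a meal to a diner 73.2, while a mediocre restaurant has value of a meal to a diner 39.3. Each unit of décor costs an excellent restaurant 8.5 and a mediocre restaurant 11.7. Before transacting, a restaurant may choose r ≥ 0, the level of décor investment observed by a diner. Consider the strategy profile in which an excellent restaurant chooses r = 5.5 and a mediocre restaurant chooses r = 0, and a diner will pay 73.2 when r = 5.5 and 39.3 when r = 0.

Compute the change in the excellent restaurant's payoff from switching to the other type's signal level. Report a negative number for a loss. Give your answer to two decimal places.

Playing r = 5.5 the excellent restaurant receives 73.2 − 8.5 × 5.5 = 26.45.
Deviating to r = 0 yields 39.3 instead.
Gain from deviating: 39.3 − 26.45 = 12.85.
The gain is positive, so the excellent type's incentive-compatibility constraint is violated — this profile is not a separating equilibrium.

12.85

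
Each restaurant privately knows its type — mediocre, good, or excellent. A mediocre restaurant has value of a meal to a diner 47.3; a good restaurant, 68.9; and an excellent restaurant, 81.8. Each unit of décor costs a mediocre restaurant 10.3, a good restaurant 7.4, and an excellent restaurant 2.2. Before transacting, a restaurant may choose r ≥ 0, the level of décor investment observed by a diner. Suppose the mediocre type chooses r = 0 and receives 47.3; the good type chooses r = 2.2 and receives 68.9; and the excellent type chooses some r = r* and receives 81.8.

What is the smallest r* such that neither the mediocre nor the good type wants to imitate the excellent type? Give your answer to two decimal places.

3.94

Good type (on-path payoff 68.9 − 7.4×2.2 = 52.62) won't mimic when 52.62 ≥ 81.8 − 7.4·r*, i.e. r* ≥ 3.94.
Mediocre type (on-path payoff 47.3) won't mimic when 47.3 ≥ 81.8 − 10.3·r*, i.e. r* ≥ 3.35.
Both must hold, so r* = max(3.35, 3.94) = 3.94. The good type's constraint binds.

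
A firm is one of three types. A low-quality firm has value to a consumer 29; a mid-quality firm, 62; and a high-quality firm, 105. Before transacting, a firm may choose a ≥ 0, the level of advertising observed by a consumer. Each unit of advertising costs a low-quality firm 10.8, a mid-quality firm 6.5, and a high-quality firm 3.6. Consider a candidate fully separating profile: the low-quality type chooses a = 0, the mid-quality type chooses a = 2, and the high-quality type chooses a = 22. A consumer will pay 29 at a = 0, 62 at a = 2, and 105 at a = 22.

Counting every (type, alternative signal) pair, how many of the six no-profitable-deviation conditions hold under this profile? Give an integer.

3

Low-quality (own payoff 29): to a=2 gives 62 − 10.8×2 = 40.4 → profitable ✗; to a=22 gives 105 − 10.8×22 = -132.6 → no gain ✓.
High-quality (own payoff 105 − 3.6×22 = 25.8): to a=0 gives 29 → profitable ✗; to a=2 gives 62 − 3.6×2 = 54.8 → profitable ✗.
Mid-quality (own payoff 62 − 6.5×2 = 49): to a=0 gives 29 → no gain ✓; to a=22 gives 105 − 6.5×22 = -38 → no gain ✓.
3 of the 6 constraints hold; not an equilibrium.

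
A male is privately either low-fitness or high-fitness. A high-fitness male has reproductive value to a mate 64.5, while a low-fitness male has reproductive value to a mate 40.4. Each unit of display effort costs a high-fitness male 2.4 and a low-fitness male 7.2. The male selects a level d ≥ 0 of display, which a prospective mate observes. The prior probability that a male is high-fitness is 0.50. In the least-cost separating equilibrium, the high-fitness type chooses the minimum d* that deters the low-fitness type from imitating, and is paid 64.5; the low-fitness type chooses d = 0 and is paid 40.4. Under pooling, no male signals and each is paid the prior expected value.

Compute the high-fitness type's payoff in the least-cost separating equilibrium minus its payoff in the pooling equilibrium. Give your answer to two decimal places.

Least-cost separating signal: d* solves 40.4 = 64.5 − 7.2·d*, so d* = (64.5 − 40.4)/7.2 ≈ 3.3472.
High-fitness type's separating payoff: 64.5 − 2.4 × d* = 64.5 − 2.4 × (64.5 − 40.4)/7.2 = 64.5 − 57.84/7.2 ≈ 56.4667.
Pooling payoff: 0.50 × 64.5 + 0.50 × 40.4 = 52.45.
Difference: 56.4667 − 52.45 = 4.0167, i.e. 4.02 to two decimal places.
The high-fitness type prefers to separate.

4.02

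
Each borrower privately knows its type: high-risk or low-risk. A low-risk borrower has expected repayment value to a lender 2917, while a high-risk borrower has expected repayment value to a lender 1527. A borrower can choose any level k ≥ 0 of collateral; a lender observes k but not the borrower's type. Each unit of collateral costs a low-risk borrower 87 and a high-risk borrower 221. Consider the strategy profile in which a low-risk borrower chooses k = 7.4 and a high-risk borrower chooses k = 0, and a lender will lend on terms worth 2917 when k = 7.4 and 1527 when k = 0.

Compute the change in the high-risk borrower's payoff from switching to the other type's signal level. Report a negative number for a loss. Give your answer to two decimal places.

Playing k = 0 the high-risk borrower receives 1527.
Deviating to k = 7.4 brings payment 2917 at cost 221 × 7.4 = 1635.4, netting 1281.6.
Gain from deviating: 1281.6 − 1527 = -245.40.
The gain is negative, so the high-risk type's incentive-compatibility constraint is satisfied.

-245.40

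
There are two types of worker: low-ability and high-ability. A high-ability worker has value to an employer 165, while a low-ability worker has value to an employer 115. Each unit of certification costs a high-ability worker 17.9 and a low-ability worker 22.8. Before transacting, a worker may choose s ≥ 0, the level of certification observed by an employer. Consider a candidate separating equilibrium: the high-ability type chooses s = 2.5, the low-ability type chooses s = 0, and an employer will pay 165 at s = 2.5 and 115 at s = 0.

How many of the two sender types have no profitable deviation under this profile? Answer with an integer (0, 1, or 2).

Low-ability type: stay at 0 → 115; mimic → 165 − 22.8 × 2.5 = 108. IC holds (115 ≥ 108).
High-ability type: signal → 165 − 17.9 × 2.5 = 120.25; deviate to 0 → 115. IC holds (120.25 ≥ 115).
2 of 2 constraints hold, so this is a separating equilibrium.

2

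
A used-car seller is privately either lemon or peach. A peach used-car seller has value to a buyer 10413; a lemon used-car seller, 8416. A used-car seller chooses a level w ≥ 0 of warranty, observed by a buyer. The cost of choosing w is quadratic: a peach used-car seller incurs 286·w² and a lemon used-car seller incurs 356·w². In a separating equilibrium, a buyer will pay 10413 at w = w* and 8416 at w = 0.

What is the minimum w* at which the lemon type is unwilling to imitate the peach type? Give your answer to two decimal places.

2.37

The lemon type at w = 0 receives 8416; imitating at w* yields 10413 − 356·w*².
Indifference: 8416 = 10413 − 356·w*², so w*² = (10413 − 8416) / 356 ≈ 5.6096.
w* = √5.6096 ≈ 2.37.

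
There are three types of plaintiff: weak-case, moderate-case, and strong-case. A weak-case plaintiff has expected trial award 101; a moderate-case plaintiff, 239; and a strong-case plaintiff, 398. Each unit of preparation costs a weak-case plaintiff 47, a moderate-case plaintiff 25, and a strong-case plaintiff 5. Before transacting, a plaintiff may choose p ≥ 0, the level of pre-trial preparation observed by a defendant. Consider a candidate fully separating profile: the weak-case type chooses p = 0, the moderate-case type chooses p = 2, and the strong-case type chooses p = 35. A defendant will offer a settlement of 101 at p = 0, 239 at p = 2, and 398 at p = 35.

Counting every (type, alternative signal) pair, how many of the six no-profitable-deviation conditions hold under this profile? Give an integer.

Weak-case (own payoff 101): to p=2 gives 239 − 47×2 = 145 → profitable ✗; to p=35 gives 398 − 47×35 = -1247 → no gain ✓.
Moderate-case (own payoff 239 − 25×2 = 189): to p=0 gives 101 → no gain ✓; to p=35 gives 398 − 25×35 = -477 → no gain ✓.
Strong-case (own payoff 398 − 5×35 = 223): to p=0 gives 101 → no gain ✓; to p=2 gives 239 − 5×2 = 229 → profitable ✗.
4 of the 6 constraints hold; not an equilibrium.

4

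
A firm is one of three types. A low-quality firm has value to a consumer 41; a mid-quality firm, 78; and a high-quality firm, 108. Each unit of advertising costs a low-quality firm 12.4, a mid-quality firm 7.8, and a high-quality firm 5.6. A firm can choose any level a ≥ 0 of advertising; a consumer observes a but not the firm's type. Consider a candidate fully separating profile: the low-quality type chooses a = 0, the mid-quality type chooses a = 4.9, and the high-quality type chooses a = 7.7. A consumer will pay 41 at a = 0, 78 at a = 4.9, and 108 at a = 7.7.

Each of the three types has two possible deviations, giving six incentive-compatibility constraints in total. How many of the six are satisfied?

4

Mid-quality (own payoff 78 − 7.8×4.9 = 39.78): to a=0 gives 41 → profitable ✗; to a=7.7 gives 108 − 7.8×7.7 = 47.94 → profitable ✗.
Low-quality (own payoff 41): to a=4.9 gives 78 − 12.4×4.9 = 17.24 → no gain ✓; to a=7.7 gives 108 − 12.4×7.7 = 12.52 → no gain ✓.
High-quality (own payoff 108 − 5.6×7.7 = 64.88): to a=0 gives 41 → no gain ✓; to a=4.9 gives 78 − 5.6×4.9 = 50.56 → no gain ✓.
4 of the 6 constraints hold; not an equilibrium.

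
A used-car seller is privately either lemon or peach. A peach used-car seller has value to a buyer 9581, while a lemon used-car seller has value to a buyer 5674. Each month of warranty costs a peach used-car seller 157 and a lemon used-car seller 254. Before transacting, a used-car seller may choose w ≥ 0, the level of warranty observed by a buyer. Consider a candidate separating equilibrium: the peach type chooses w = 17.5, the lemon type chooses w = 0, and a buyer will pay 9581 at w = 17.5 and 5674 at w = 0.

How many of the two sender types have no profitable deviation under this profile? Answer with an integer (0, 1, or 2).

2

Lemon type: stay at 0 → 5674; mimic → 9581 − 254 × 17.5 = 5136. IC holds (5674 ≥ 5136).
Peach type: signal → 9581 − 157 × 17.5 = 6833.5; deviate to 0 → 5674. IC holds (6833.5 ≥ 5674).
2 of 2 constraints hold, so this is a separating equilibrium.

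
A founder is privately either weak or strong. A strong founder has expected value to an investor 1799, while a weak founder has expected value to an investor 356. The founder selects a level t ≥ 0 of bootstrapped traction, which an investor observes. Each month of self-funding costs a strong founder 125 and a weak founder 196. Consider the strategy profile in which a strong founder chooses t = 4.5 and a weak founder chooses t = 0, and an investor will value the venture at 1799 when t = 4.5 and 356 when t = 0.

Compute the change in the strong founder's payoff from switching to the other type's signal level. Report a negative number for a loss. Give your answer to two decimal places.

-880.50

Playing t = 4.5 the strong founder receives 1799 − 125 × 4.5 = 1236.5.
Deviating to t = 0 yields 356 instead.
Gain from deviating: 356 − 1236.5 = -880.50.
The gain is negative, so the strong type's incentive-compatibility constraint is satisfied.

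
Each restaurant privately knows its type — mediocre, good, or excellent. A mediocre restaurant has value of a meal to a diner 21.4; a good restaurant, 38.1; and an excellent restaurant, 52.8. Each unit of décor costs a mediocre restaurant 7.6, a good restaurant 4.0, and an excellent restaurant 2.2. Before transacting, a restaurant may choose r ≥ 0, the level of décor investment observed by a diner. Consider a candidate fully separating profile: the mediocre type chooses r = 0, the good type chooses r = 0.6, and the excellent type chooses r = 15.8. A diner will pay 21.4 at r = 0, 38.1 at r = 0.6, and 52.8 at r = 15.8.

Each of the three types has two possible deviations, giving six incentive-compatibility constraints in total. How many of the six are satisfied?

Mediocre (own payoff 21.4): to r=0.6 gives 38.1 − 7.6×0.6 = 33.54 → profitable ✗; to r=15.8 gives 52.8 − 7.6×15.8 = -67.28 → no gain ✓.
Good (own payoff 38.1 − 4.0×0.6 = 35.7): to r=0 gives 21.4 → no gain ✓; to r=15.8 gives 52.8 − 4.0×15.8 = -10.4 → no gain ✓.
Excellent (own payoff 52.8 − 2.2×15.8 = 18.04): to r=0 gives 21.4 → profitable ✗; to r=0.6 gives 38.1 − 2.2×0.6 = 36.78 → profitable ✗.
3 of the 6 constraints hold; not an equilibrium.

3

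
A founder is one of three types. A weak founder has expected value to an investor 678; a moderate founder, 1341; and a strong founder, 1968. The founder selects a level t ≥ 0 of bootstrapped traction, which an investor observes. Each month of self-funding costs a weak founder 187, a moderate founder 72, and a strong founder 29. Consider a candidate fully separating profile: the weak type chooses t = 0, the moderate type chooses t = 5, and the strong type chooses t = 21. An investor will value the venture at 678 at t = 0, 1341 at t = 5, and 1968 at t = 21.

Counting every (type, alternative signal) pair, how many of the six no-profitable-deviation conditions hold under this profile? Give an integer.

6

Weak (own payoff 678): to t=5 gives 1341 − 187×5 = 406 → no gain ✓; to t=21 gives 1968 − 187×21 = -1959 → no gain ✓.
Moderate (own payoff 1341 − 72×5 = 981): to t=0 gives 678 → no gain ✓; to t=21 gives 1968 − 72×21 = 456 → no gain ✓.
Strong (own payoff 1968 − 29×21 = 1359): to t=0 gives 678 → no gain ✓; to t=5 gives 1341 − 29×5 = 1196 → no gain ✓.
6 of the 6 constraints hold; this profile is a separating equilibrium.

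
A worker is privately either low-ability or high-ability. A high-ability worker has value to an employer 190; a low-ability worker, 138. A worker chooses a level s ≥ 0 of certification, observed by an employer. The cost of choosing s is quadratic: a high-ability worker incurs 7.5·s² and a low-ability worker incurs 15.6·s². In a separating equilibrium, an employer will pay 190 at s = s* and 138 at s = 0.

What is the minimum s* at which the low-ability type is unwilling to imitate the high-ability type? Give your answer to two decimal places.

The low-ability type at s = 0 receives 138; imitating at s* yields 190 − 15.6·s*².
Indifference: 138 = 190 − 15.6·s*², so s*² = (190 − 138) / 15.6 ≈ 3.3333.
s* = √3.3333 ≈ 1.83.

1.83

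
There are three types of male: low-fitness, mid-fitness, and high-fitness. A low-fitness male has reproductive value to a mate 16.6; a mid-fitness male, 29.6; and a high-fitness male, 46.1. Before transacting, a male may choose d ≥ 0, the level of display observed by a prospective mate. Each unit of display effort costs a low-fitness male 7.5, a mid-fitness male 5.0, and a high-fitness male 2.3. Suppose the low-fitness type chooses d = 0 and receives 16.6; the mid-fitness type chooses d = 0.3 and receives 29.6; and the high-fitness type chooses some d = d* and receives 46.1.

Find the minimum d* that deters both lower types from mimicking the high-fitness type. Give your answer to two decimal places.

Low-fitness type (on-path payoff 16.6) won't mimic when 16.6 ≥ 46.1 − 7.5·d*, i.e. d* ≥ 3.93.
Mid-fitness type (on-path payoff 29.6 − 5.0×0.3 = 28.1) won't mimic when 28.1 ≥ 46.1 − 5.0·d*, i.e. d* ≥ 3.60.
Both must hold, so d* = max(3.93, 3.60) = 3.93. The low-fitness type's constraint binds.

3.93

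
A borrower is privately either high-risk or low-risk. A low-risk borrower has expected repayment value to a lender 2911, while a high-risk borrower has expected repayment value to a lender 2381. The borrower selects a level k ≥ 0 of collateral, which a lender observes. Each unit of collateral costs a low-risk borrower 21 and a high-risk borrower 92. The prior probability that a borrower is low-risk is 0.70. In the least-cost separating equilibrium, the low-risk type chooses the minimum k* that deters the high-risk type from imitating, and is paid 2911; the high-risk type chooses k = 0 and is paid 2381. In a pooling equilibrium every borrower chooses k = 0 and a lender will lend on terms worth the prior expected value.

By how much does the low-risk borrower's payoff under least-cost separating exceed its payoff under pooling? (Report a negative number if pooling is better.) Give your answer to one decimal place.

38.0

Least-cost separating signal: k* solves 2381 = 2911 − 92·k*, so k* = (2911 − 2381)/92 ≈ 5.7609.
Low-risk type's separating payoff: 2911 − 21 × k* = 2911 − 21 × (2911 − 2381)/92 = 2911 − 11130/92 ≈ 2790.022.
Pooling payoff: 0.70 × 2911 + 0.30 × 2381 = 2752.
Difference: 2790.022 − 2752 = 38.022, i.e. 38.0 to one decimal place.
The low-risk type prefers to separate.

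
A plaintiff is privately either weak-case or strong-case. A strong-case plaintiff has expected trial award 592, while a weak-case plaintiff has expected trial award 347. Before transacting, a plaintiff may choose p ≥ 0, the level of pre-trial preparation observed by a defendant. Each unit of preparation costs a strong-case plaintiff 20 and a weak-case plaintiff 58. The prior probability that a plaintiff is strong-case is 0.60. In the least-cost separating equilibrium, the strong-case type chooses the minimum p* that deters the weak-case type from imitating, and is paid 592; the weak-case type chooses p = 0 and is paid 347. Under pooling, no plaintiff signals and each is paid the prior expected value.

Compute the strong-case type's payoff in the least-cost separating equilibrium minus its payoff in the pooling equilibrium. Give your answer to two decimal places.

Least-cost separating signal: p* solves 347 = 592 − 58·p*, so p* = (592 − 347)/58 ≈ 4.2241.
Strong-case type's separating payoff: 592 − 20 × p* = 592 − 20 × (592 − 347)/58 = 592 − 4900/58 ≈ 507.5172.
Pooling payoff: 0.60 × 592 + 0.40 × 347 = 494.
Difference: 507.5172 − 494 = 13.5172, i.e. 13.52 to two decimal places.
The strong-case type prefers to separate.

13.52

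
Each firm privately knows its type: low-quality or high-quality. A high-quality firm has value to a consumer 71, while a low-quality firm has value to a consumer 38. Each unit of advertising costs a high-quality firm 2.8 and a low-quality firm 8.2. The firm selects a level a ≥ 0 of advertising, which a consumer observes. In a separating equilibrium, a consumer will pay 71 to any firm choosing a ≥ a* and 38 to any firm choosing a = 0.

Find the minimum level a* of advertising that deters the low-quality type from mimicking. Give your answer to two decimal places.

A low-quality firm choosing a = 0 receives 38.
Imitating at a* instead would pay 71 at cost 8.2·a*, netting 71 − 8.2·a*.
Indifference: 38 = 71 − 8.2·a*, so a* = (71 − 38) / 8.2 ≈ 4.02.
At a* the low-quality type's incentive constraint just binds; the high-quality type strictly prefers a* since its per-unit cost is lower.

4.02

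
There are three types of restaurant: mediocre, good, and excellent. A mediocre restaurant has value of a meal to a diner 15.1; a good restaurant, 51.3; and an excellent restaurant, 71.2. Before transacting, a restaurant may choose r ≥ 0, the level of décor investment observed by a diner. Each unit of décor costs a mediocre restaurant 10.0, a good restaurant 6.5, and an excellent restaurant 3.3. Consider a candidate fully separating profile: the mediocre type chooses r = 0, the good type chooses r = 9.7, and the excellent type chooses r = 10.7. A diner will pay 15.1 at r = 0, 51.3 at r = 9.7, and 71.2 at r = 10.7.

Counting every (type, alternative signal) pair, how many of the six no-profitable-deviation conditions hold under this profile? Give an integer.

Good (own payoff 51.3 − 6.5×9.7 = -11.75): to r=0 gives 15.1 → profitable ✗; to r=10.7 gives 71.2 − 6.5×10.7 = 1.65 → profitable ✗.
Mediocre (own payoff 15.1): to r=9.7 gives 51.3 − 10.0×9.7 = -45.7 → no gain ✓; to r=10.7 gives 71.2 − 10.0×10.7 = -35.8 → no gain ✓.
Excellent (own payoff 71.2 − 3.3×10.7 = 35.89): to r=0 gives 15.1 → no gain ✓; to r=9.7 gives 51.3 − 3.3×9.7 = 19.29 → no gain ✓.
4 of the 6 constraints hold; not an equilibrium.

4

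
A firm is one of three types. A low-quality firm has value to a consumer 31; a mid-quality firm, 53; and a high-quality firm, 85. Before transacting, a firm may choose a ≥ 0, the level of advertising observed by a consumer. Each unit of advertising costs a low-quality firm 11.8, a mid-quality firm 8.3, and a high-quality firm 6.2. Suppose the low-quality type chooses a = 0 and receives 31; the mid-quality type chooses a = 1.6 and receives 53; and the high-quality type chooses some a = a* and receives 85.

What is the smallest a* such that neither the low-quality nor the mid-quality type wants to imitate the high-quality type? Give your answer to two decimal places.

Mid-quality type (on-path payoff 53 − 8.3×1.6 = 39.72) won't mimic when 39.72 ≥ 85 − 8.3·a*, i.e. a* ≥ 5.46.
Low-quality type (on-path payoff 31) won't mimic when 31 ≥ 85 − 11.8·a*, i.e. a* ≥ 4.58.
Both must hold, so a* = max(4.58, 5.46) = 5.46. The mid-quality type's constraint binds.

5.46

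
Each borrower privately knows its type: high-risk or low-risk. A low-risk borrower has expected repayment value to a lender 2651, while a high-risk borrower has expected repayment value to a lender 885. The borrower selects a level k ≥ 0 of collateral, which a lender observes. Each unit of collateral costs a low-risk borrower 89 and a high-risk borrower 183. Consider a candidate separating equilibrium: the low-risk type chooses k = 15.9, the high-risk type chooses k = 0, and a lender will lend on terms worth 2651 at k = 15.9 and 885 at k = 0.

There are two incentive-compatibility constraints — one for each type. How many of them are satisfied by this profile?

Low-risk type: signal → 2651 − 89 × 15.9 = 1235.9; deviate to 0 → 885. IC holds (1235.9 ≥ 885).
High-risk type: stay at 0 → 885; mimic → 2651 − 183 × 15.9 = -258.7. IC holds (885 ≥ -258.7).
2 of 2 constraints hold, so this is a separating equilibrium.

2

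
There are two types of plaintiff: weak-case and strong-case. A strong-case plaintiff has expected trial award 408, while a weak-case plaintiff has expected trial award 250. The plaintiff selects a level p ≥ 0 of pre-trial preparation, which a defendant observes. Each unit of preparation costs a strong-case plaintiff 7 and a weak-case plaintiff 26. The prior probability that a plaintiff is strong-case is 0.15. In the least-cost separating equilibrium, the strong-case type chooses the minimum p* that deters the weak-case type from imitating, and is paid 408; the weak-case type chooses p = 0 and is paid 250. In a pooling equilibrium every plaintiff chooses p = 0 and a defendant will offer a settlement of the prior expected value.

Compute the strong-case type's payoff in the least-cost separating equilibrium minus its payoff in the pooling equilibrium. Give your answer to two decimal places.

91.76

Least-cost separating signal: p* solves 250 = 408 − 26·p*, so p* = (408 − 250)/26 ≈ 6.0769.
Strong-case type's separating payoff: 408 − 7 × p* = 408 − 7 × (408 − 250)/26 = 408 − 1106/26 ≈ 365.4615.
Pooling payoff: 0.15 × 408 + 0.85 × 250 = 273.7.
Difference: 365.4615 − 273.7 = 91.7615, i.e. 91.76 to two decimal places.
The strong-case type prefers to separate.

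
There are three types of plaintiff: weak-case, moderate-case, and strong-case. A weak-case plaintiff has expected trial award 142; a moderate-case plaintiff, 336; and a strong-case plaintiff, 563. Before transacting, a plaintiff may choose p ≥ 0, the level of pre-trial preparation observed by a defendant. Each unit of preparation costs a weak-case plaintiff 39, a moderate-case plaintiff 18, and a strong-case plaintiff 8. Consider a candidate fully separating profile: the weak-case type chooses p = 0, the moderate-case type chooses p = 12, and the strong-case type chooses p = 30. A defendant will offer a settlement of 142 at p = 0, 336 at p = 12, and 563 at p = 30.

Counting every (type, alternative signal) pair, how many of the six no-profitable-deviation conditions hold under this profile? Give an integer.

Strong-case (own payoff 563 − 8×30 = 323): to p=0 gives 142 → no gain ✓; to p=12 gives 336 − 8×12 = 240 → no gain ✓.
Weak-case (own payoff 142): to p=12 gives 336 − 39×12 = -132 → no gain ✓; to p=30 gives 563 − 39×30 = -607 → no gain ✓.
Moderate-case (own payoff 336 − 18×12 = 120): to p=0 gives 142 → profitable ✗; to p=30 gives 563 − 18×30 = 23 → no gain ✓.
5 of the 6 constraints hold; not an equilibrium.

5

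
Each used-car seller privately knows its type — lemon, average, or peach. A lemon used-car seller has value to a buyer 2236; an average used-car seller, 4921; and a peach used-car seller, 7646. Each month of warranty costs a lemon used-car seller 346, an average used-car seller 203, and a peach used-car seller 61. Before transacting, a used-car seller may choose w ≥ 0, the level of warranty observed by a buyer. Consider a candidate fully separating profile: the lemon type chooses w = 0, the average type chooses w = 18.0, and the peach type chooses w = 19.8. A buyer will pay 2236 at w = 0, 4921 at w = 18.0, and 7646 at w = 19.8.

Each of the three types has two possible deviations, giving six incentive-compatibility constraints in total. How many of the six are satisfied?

4

Peach (own payoff 7646 − 61×19.8 = 6438.2): to w=0 gives 2236 → no gain ✓; to w=18.0 gives 4921 − 61×18.0 = 3823 → no gain ✓.
Average (own payoff 4921 − 203×18.0 = 1267): to w=0 gives 2236 → profitable ✗; to w=19.8 gives 7646 − 203×19.8 = 3626.6 → profitable ✗.
Lemon (own payoff 2236): to w=18.0 gives 4921 − 346×18.0 = -1307 → no gain ✓; to w=19.8 gives 7646 − 346×19.8 = 795.2 → no gain ✓.
4 of the 6 constraints hold; not an equilibrium.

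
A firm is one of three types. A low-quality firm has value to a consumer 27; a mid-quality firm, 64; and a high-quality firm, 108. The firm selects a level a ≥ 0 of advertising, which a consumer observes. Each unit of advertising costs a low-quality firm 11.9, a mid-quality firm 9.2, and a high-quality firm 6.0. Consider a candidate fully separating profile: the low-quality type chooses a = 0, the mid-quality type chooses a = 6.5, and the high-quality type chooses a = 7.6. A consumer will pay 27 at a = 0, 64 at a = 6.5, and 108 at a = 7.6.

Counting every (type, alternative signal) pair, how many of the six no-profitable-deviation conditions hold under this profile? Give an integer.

High-quality (own payoff 108 − 6.0×7.6 = 62.4): to a=0 gives 27 → no gain ✓; to a=6.5 gives 64 − 6.0×6.5 = 25 → no gain ✓.
Low-quality (own payoff 27): to a=6.5 gives 64 − 11.9×6.5 = -13.35 → no gain ✓; to a=7.6 gives 108 − 11.9×7.6 = 17.56 → no gain ✓.
Mid-quality (own payoff 64 − 9.2×6.5 = 4.2): to a=0 gives 27 → profitable ✗; to a=7.6 gives 108 − 9.2×7.6 = 38.08 → profitable ✗.
4 of the 6 constraints hold; not an equilibrium.

4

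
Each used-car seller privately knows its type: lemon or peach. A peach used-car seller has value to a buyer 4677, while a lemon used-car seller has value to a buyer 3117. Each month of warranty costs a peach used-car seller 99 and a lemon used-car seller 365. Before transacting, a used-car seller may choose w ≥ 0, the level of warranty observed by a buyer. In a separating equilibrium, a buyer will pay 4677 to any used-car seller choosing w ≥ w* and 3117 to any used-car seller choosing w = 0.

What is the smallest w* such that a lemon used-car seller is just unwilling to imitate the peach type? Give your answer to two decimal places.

4.27

A lemon used-car seller choosing w = 0 receives 3117.
Imitating at w* instead would pay 4677 at cost 365·w*, netting 4677 − 365·w*.
Indifference: 3117 = 4677 − 365·w*, so w* = (4677 − 3117) / 365 ≈ 4.27.
At w* the lemon type's incentive constraint just binds; the peach type strictly prefers w* since its per-unit cost is lower.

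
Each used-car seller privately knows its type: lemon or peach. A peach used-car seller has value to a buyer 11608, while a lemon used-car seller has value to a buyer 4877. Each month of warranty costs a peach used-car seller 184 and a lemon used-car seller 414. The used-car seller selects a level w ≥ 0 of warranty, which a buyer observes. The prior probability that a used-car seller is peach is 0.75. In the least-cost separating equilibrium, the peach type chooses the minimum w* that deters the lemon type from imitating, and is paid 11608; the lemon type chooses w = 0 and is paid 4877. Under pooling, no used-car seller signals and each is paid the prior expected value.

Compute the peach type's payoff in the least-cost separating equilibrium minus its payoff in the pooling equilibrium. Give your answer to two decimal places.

-1308.81

Least-cost separating signal: w* solves 4877 = 11608 − 414·w*, so w* = (11608 − 4877)/414 ≈ 16.2585.
Peach type's separating payoff: 11608 − 184 × w* = 11608 − 184 × (11608 − 4877)/414 = 11608 − 1238504/414 ≈ 8616.4444.
Pooling payoff: 0.75 × 11608 + 0.25 × 4877 = 9925.25.
Difference: 8616.4444 − 9925.25 = -1308.8056, i.e. -1308.81 to two decimal places.
The peach type would prefer the pooling outcome.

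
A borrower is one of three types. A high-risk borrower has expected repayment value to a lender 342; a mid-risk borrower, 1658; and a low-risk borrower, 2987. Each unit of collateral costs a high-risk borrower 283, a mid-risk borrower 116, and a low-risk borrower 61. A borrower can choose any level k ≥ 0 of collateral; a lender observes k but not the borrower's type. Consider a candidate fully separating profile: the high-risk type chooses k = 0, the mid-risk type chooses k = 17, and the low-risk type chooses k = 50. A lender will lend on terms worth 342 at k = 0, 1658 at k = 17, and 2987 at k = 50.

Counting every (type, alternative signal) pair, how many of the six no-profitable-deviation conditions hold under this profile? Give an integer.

Low-risk (own payoff 2987 − 61×50 = -63): to k=0 gives 342 → profitable ✗; to k=17 gives 1658 − 61×17 = 621 → profitable ✗.
Mid-risk (own payoff 1658 − 116×17 = -314): to k=0 gives 342 → profitable ✗; to k=50 gives 2987 − 116×50 = -2813 → no gain ✓.
High-risk (own payoff 342): to k=17 gives 1658 − 283×17 = -3153 → no gain ✓; to k=50 gives 2987 − 283×50 = -11163 → no gain ✓.
3 of the 6 constraints hold; not an equilibrium.

3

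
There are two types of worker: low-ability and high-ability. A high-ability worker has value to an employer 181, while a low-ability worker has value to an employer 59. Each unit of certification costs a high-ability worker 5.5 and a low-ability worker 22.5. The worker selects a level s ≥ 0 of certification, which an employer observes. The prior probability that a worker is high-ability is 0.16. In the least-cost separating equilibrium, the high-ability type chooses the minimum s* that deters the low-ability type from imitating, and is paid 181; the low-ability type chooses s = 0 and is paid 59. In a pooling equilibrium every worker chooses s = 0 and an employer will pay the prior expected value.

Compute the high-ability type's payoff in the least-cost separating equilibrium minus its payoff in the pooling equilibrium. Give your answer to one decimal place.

72.7

Least-cost separating signal: s* solves 59 = 181 − 22.5·s*, so s* = (181 − 59)/22.5 ≈ 5.4222.
High-ability type's separating payoff: 181 − 5.5 × s* = 181 − 5.5 × (181 − 59)/22.5 = 181 − 671/22.5 ≈ 151.178.
Pooling payoff: 0.16 × 181 + 0.84 × 59 = 78.52.
Difference: 151.178 − 78.52 = 72.658, i.e. 72.7 to one decimal place.
The high-ability type prefers to separate.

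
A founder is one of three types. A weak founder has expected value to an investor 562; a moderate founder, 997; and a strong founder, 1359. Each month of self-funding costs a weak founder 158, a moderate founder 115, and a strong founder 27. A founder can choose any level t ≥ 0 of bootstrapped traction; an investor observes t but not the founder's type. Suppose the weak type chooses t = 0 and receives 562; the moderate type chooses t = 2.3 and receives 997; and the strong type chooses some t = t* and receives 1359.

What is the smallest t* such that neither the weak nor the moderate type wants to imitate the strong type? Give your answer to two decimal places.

Weak type (on-path payoff 562) won't mimic when 562 ≥ 1359 − 158·t*, i.e. t* ≥ 5.04.
Moderate type (on-path payoff 997 − 115×2.3 = 732.5) won't mimic when 732.5 ≥ 1359 − 115·t*, i.e. t* ≥ 5.45.
Both must hold, so t* = max(5.04, 5.45) = 5.45. The moderate type's constraint binds.

5.45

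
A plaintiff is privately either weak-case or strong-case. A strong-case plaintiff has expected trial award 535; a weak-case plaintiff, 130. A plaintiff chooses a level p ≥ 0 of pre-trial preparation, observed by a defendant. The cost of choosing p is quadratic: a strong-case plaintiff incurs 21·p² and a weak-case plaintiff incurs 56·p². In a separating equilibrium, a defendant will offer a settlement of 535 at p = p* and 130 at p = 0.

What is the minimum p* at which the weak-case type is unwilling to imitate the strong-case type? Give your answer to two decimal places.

The weak-case type at p = 0 receives 130; imitating at p* yields 535 − 56·p*².
Indifference: 130 = 535 − 56·p*², so p*² = (535 − 130) / 56 ≈ 7.2321.
p* = √7.2321 ≈ 2.69.

2.69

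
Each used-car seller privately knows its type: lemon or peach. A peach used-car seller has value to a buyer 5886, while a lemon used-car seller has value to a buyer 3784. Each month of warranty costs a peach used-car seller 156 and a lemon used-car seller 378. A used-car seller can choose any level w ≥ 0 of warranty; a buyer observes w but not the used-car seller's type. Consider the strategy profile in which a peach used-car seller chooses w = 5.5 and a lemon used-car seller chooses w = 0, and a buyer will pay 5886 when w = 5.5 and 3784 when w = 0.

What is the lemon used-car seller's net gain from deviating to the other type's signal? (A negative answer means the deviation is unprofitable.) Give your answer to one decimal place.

Playing w = 0 the lemon used-car seller receives 3784.
Deviating to w = 5.5 brings payment 5886 at cost 378 × 5.5 = 2079, netting 3807.
Gain from deviating: 3807 − 3784 = 23.0.
The gain is positive, so the lemon type's incentive-compatibility constraint is violated — this profile is not a separating equilibrium.

23.0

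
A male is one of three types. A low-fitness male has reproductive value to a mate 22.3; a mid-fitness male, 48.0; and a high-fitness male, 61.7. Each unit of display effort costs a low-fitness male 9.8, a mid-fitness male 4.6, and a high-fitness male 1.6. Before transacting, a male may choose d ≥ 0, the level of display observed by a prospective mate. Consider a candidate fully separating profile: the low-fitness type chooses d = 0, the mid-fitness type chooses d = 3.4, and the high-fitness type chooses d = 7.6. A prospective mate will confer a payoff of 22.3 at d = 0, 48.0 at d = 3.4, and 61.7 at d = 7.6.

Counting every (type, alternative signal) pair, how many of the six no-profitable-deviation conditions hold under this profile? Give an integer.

6

Mid-fitness (own payoff 48.0 − 4.6×3.4 = 32.36): to d=0 gives 22.3 → no gain ✓; to d=7.6 gives 61.7 − 4.6×7.6 = 26.74 → no gain ✓.
Low-fitness (own payoff 22.3): to d=3.4 gives 48.0 − 9.8×3.4 = 14.68 → no gain ✓; to d=7.6 gives 61.7 − 9.8×7.6 = -12.78 → no gain ✓.
High-fitness (own payoff 61.7 − 1.6×7.6 = 49.54): to d=0 gives 22.3 → no gain ✓; to d=3.4 gives 48.0 − 1.6×3.4 = 42.56 → no gain ✓.
6 of the 6 constraints hold; this profile is a separating equilibrium.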